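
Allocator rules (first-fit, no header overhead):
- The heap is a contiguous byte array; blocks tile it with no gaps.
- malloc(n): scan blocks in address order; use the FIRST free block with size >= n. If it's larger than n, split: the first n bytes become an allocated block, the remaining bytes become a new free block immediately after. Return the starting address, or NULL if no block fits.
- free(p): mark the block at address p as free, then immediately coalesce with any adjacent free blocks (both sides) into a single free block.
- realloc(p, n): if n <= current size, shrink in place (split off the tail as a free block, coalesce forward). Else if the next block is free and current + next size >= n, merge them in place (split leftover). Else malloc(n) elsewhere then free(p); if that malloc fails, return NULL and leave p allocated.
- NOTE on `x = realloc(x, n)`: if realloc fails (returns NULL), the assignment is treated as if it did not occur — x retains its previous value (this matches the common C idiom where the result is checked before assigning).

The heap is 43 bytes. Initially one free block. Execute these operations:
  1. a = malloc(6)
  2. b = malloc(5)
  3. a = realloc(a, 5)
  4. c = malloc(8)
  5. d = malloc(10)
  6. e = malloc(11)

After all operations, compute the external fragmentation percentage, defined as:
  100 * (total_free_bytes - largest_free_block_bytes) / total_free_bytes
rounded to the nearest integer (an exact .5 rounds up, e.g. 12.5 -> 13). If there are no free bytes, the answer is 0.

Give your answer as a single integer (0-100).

Answer: 25

Derivation:
Op 1: a = malloc(6) -> a = 0; heap: [0-5 ALLOC][6-42 FREE]
Op 2: b = malloc(5) -> b = 6; heap: [0-5 ALLOC][6-10 ALLOC][11-42 FREE]
Op 3: a = realloc(a, 5) -> a = 0; heap: [0-4 ALLOC][5-5 FREE][6-10 ALLOC][11-42 FREE]
Op 4: c = malloc(8) -> c = 11; heap: [0-4 ALLOC][5-5 FREE][6-10 ALLOC][11-18 ALLOC][19-42 FREE]
Op 5: d = malloc(10) -> d = 19; heap: [0-4 ALLOC][5-5 FREE][6-10 ALLOC][11-18 ALLOC][19-28 ALLOC][29-42 FREE]
Op 6: e = malloc(11) -> e = 29; heap: [0-4 ALLOC][5-5 FREE][6-10 ALLOC][11-18 ALLOC][19-28 ALLOC][29-39 ALLOC][40-42 FREE]
Free blocks: [1 3] total_free=4 largest=3 -> 100*(4-3)/4 = 100/4 = 25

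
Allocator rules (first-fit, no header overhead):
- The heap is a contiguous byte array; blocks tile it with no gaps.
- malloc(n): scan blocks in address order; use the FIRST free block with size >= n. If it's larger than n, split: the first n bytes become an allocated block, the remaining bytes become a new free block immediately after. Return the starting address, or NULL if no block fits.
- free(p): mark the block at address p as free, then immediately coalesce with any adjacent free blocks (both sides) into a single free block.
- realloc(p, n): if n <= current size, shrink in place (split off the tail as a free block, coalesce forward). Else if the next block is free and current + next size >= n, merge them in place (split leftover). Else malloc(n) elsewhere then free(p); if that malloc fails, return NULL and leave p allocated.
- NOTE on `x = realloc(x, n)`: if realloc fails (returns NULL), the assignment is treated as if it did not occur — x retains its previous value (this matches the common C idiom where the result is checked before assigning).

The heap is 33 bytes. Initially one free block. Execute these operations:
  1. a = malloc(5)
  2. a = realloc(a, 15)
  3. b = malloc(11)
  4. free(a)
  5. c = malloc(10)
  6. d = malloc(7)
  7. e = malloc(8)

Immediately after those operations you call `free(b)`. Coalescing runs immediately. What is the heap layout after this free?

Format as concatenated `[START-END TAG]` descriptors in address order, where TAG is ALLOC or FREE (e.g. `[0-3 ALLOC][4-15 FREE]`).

Answer: [0-9 ALLOC][10-25 FREE][26-32 ALLOC]

Derivation:
Op 1: a = malloc(5) -> a = 0; heap: [0-4 ALLOC][5-32 FREE]
Op 2: a = realloc(a, 15) -> a = 0; heap: [0-14 ALLOC][15-32 FREE]
Op 3: b = malloc(11) -> b = 15; heap: [0-14 ALLOC][15-25 ALLOC][26-32 FREE]
Op 4: free(a) -> (freed a); heap: [0-14 FREE][15-25 ALLOC][26-32 FREE]
Op 5: c = malloc(10) -> c = 0; heap: [0-9 ALLOC][10-14 FREE][15-25 ALLOC][26-32 FREE]
Op 6: d = malloc(7) -> d = 26; heap: [0-9 ALLOC][10-14 FREE][15-25 ALLOC][26-32 ALLOC]
Op 7: e = malloc(8) -> e = NULL; heap: [0-9 ALLOC][10-14 FREE][15-25 ALLOC][26-32 ALLOC]
free(b): b = 15 -> block [15-25 ALLOC]; mark free, coalesce with adjacent free neighbors -> [0-9 ALLOC][10-25 FREE][26-32 ALLOC]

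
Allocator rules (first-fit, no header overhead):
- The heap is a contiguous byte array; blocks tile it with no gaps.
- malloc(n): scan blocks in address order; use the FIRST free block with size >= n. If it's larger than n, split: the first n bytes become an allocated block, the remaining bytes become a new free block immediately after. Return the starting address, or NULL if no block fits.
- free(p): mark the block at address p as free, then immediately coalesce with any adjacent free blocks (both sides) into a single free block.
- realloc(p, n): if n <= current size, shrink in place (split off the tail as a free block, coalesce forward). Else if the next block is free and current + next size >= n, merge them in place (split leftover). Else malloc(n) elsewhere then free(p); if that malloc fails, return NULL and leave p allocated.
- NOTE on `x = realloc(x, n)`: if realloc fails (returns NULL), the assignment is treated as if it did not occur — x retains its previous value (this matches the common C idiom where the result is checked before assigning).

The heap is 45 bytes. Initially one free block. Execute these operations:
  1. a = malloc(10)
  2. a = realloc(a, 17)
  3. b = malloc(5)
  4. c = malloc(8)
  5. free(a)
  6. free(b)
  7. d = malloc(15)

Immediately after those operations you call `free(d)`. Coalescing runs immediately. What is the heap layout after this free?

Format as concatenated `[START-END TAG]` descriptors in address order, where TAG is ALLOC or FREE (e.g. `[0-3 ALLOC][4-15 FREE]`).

Answer: [0-21 FREE][22-29 ALLOC][30-44 FREE]

Derivation:
Op 1: a = malloc(10) -> a = 0; heap: [0-9 ALLOC][10-44 FREE]
Op 2: a = realloc(a, 17) -> a = 0; heap: [0-16 ALLOC][17-44 FREE]
Op 3: b = malloc(5) -> b = 17; heap: [0-16 ALLOC][17-21 ALLOC][22-44 FREE]
Op 4: c = malloc(8) -> c = 22; heap: [0-16 ALLOC][17-21 ALLOC][22-29 ALLOC][30-44 FREE]
Op 5: free(a) -> (freed a); heap: [0-16 FREE][17-21 ALLOC][22-29 ALLOC][30-44 FREE]
Op 6: free(b) -> (freed b); heap: [0-21 FREE][22-29 ALLOC][30-44 FREE]
Op 7: d = malloc(15) -> d = 0; heap: [0-14 ALLOC][15-21 FREE][22-29 ALLOC][30-44 FREE]
free(d): d = 0 -> block [0-14 ALLOC]; mark free, coalesce with adjacent free neighbors -> [0-21 FREE][22-29 ALLOC][30-44 FREE]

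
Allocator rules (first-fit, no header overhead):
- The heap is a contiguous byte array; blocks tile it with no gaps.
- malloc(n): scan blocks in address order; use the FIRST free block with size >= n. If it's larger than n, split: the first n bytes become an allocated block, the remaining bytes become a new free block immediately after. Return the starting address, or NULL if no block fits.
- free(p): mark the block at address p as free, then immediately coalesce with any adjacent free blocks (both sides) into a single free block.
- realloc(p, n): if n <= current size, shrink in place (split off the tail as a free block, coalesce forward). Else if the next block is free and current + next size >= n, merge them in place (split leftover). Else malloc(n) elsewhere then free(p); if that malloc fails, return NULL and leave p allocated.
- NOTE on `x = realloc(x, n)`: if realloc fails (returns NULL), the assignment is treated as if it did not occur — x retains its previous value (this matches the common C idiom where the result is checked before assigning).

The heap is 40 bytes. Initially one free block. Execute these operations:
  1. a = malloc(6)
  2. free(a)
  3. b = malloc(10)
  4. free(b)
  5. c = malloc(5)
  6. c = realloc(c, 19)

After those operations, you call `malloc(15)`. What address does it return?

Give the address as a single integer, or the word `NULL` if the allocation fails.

Answer: 19

Derivation:
Op 1: a = malloc(6) -> a = 0; heap: [0-5 ALLOC][6-39 FREE]
Op 2: free(a) -> (freed a); heap: [0-39 FREE]
Op 3: b = malloc(10) -> b = 0; heap: [0-9 ALLOC][10-39 FREE]
Op 4: free(b) -> (freed b); heap: [0-39 FREE]
Op 5: c = malloc(5) -> c = 0; heap: [0-4 ALLOC][5-39 FREE]
Op 6: c = realloc(c, 19) -> c = 0; heap: [0-18 ALLOC][19-39 FREE]
malloc(15): first-fit scan over [0-18 ALLOC][19-39 FREE] -> 19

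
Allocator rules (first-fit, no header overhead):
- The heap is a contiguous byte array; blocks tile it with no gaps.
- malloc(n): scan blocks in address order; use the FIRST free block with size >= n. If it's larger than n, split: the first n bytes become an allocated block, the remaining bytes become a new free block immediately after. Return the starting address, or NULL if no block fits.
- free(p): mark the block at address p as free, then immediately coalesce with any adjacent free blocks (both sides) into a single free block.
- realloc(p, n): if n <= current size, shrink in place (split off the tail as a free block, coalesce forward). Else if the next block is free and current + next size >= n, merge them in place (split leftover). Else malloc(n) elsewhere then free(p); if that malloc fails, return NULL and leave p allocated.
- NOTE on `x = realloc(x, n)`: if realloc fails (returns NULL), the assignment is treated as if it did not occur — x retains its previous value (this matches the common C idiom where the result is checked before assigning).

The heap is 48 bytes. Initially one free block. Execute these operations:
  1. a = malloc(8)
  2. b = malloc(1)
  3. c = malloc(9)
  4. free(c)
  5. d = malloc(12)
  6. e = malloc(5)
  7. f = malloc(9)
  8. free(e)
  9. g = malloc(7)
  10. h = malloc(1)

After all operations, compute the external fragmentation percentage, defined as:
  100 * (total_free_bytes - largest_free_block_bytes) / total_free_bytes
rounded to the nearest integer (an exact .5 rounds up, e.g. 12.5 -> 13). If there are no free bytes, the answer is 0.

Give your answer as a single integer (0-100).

Answer: 40

Derivation:
Op 1: a = malloc(8) -> a = 0; heap: [0-7 ALLOC][8-47 FREE]
Op 2: b = malloc(1) -> b = 8; heap: [0-7 ALLOC][8-8 ALLOC][9-47 FREE]
Op 3: c = malloc(9) -> c = 9; heap: [0-7 ALLOC][8-8 ALLOC][9-17 ALLOC][18-47 FREE]
Op 4: free(c) -> (freed c); heap: [0-7 ALLOC][8-8 ALLOC][9-47 FREE]
Op 5: d = malloc(12) -> d = 9; heap: [0-7 ALLOC][8-8 ALLOC][9-20 ALLOC][21-47 FREE]
Op 6: e = malloc(5) -> e = 21; heap: [0-7 ALLOC][8-8 ALLOC][9-20 ALLOC][21-25 ALLOC][26-47 FREE]
Op 7: f = malloc(9) -> f = 26; heap: [0-7 ALLOC][8-8 ALLOC][9-20 ALLOC][21-25 ALLOC][26-34 ALLOC][35-47 FREE]
Op 8: free(e) -> (freed e); heap: [0-7 ALLOC][8-8 ALLOC][9-20 ALLOC][21-25 FREE][26-34 ALLOC][35-47 FREE]
Op 9: g = malloc(7) -> g = 35; heap: [0-7 ALLOC][8-8 ALLOC][9-20 ALLOC][21-25 FREE][26-34 ALLOC][35-41 ALLOC][42-47 FREE]
Op 10: h = malloc(1) -> h = 21; heap: [0-7 ALLOC][8-8 ALLOC][9-20 ALLOC][21-21 ALLOC][22-25 FREE][26-34 ALLOC][35-41 ALLOC][42-47 FREE]
Free blocks: [4 6] total_free=10 largest=6 -> 100*(10-6)/10 = 400/10 = 40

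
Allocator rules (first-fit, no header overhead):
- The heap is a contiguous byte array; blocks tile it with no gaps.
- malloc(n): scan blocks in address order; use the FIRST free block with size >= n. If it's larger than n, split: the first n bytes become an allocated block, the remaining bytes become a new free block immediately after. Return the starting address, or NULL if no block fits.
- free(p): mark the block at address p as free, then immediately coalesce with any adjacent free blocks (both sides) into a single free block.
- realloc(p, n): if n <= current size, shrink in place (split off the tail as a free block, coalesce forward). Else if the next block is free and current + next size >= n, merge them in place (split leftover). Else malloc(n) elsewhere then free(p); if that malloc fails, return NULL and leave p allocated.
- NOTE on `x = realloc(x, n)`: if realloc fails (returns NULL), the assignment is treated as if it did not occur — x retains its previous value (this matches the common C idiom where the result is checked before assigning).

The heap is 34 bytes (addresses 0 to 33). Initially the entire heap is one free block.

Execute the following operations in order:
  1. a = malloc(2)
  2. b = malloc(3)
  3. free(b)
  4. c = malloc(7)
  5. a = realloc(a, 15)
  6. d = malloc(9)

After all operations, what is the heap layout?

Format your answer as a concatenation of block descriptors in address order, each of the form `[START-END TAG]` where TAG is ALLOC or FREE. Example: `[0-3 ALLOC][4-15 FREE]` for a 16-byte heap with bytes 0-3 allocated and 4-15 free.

Op 1: a = malloc(2) -> a = 0; heap: [0-1 ALLOC][2-33 FREE]
Op 2: b = malloc(3) -> b = 2; heap: [0-1 ALLOC][2-4 ALLOC][5-33 FREE]
Op 3: free(b) -> (freed b); heap: [0-1 ALLOC][2-33 FREE]
Op 4: c = malloc(7) -> c = 2; heap: [0-1 ALLOC][2-8 ALLOC][9-33 FREE]
Op 5: a = realloc(a, 15) -> a = 9; heap: [0-1 FREE][2-8 ALLOC][9-23 ALLOC][24-33 FREE]
Op 6: d = malloc(9) -> d = 24; heap: [0-1 FREE][2-8 ALLOC][9-23 ALLOC][24-32 ALLOC][33-33 FREE]

Answer: [0-1 FREE][2-8 ALLOC][9-23 ALLOC][24-32 ALLOC][33-33 FREE]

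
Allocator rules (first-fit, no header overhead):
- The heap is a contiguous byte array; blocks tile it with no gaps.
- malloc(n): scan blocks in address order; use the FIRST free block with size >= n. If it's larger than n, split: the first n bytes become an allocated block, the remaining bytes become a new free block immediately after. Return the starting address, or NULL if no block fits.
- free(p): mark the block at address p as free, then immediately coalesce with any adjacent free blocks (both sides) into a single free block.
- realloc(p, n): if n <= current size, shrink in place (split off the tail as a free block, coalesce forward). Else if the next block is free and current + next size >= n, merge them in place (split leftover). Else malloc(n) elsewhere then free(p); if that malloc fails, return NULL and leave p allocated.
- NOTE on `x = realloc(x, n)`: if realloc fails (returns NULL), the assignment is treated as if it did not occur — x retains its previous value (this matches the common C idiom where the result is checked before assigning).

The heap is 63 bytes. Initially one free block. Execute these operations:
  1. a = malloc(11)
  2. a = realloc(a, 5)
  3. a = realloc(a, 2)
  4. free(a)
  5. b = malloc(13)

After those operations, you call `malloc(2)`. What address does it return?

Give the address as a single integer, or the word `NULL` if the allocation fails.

Op 1: a = malloc(11) -> a = 0; heap: [0-10 ALLOC][11-62 FREE]
Op 2: a = realloc(a, 5) -> a = 0; heap: [0-4 ALLOC][5-62 FREE]
Op 3: a = realloc(a, 2) -> a = 0; heap: [0-1 ALLOC][2-62 FREE]
Op 4: free(a) -> (freed a); heap: [0-62 FREE]
Op 5: b = malloc(13) -> b = 0; heap: [0-12 ALLOC][13-62 FREE]
malloc(2): first-fit scan over [0-12 ALLOC][13-62 FREE] -> 13

Answer: 13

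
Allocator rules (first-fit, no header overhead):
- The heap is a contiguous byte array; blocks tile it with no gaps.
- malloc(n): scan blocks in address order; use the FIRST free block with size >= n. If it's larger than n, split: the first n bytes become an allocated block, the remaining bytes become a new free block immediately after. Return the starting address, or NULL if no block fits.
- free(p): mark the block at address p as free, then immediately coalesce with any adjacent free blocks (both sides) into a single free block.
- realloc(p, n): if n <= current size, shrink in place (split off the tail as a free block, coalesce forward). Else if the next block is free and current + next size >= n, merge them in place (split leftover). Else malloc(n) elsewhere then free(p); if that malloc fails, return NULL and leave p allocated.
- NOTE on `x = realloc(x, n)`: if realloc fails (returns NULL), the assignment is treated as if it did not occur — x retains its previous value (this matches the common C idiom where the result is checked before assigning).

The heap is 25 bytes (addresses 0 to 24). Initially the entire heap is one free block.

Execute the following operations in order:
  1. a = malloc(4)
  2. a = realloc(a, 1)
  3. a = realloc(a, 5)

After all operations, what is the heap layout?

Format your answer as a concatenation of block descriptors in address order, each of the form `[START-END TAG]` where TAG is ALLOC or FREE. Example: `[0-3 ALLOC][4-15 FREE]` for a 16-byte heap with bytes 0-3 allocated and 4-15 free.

Answer: [0-4 ALLOC][5-24 FREE]

Derivation:
Op 1: a = malloc(4) -> a = 0; heap: [0-3 ALLOC][4-24 FREE]
Op 2: a = realloc(a, 1) -> a = 0; heap: [0-0 ALLOC][1-24 FREE]
Op 3: a = realloc(a, 5) -> a = 0; heap: [0-4 ALLOC][5-24 FREE]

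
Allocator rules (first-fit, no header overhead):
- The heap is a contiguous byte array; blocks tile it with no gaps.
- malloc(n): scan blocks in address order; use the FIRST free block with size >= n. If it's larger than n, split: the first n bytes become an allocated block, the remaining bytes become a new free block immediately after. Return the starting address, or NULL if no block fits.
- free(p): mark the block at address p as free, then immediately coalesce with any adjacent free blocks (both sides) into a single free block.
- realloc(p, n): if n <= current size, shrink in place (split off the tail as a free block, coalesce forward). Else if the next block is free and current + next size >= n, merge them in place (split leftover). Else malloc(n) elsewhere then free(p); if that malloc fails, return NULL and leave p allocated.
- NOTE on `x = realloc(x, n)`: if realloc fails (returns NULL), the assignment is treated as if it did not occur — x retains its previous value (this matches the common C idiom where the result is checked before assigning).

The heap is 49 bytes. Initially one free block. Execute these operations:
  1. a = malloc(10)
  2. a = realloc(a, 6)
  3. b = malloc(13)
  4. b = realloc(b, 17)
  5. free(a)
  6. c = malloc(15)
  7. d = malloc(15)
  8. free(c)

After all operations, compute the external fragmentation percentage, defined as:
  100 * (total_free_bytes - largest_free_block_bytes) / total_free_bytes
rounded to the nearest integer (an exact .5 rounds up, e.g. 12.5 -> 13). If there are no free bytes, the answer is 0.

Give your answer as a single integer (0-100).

Answer: 19

Derivation:
Op 1: a = malloc(10) -> a = 0; heap: [0-9 ALLOC][10-48 FREE]
Op 2: a = realloc(a, 6) -> a = 0; heap: [0-5 ALLOC][6-48 FREE]
Op 3: b = malloc(13) -> b = 6; heap: [0-5 ALLOC][6-18 ALLOC][19-48 FREE]
Op 4: b = realloc(b, 17) -> b = 6; heap: [0-5 ALLOC][6-22 ALLOC][23-48 FREE]
Op 5: free(a) -> (freed a); heap: [0-5 FREE][6-22 ALLOC][23-48 FREE]
Op 6: c = malloc(15) -> c = 23; heap: [0-5 FREE][6-22 ALLOC][23-37 ALLOC][38-48 FREE]
Op 7: d = malloc(15) -> d = NULL; heap: [0-5 FREE][6-22 ALLOC][23-37 ALLOC][38-48 FREE]
Op 8: free(c) -> (freed c); heap: [0-5 FREE][6-22 ALLOC][23-48 FREE]
Free blocks: [6 26] total_free=32 largest=26 -> 100*(32-26)/32 = 600/32 = 18.75 -> rounds to 19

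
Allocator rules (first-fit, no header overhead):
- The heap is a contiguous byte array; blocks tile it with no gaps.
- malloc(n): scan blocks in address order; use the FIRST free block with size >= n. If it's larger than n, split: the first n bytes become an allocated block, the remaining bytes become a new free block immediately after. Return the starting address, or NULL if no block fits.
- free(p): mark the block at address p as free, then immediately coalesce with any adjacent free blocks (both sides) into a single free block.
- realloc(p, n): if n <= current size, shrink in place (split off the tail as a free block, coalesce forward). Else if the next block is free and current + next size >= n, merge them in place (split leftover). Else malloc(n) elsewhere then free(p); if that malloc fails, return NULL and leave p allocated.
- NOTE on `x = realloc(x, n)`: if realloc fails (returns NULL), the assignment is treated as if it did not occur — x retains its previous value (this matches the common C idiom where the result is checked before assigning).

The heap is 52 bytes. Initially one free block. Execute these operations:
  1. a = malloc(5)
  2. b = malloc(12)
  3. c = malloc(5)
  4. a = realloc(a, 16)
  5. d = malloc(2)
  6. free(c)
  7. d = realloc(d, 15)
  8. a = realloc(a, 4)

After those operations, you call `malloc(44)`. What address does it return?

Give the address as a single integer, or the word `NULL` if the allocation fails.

Answer: NULL

Derivation:
Op 1: a = malloc(5) -> a = 0; heap: [0-4 ALLOC][5-51 FREE]
Op 2: b = malloc(12) -> b = 5; heap: [0-4 ALLOC][5-16 ALLOC][17-51 FREE]
Op 3: c = malloc(5) -> c = 17; heap: [0-4 ALLOC][5-16 ALLOC][17-21 ALLOC][22-51 FREE]
Op 4: a = realloc(a, 16) -> a = 22; heap: [0-4 FREE][5-16 ALLOC][17-21 ALLOC][22-37 ALLOC][38-51 FREE]
Op 5: d = malloc(2) -> d = 0; heap: [0-1 ALLOC][2-4 FREE][5-16 ALLOC][17-21 ALLOC][22-37 ALLOC][38-51 FREE]
Op 6: free(c) -> (freed c); heap: [0-1 ALLOC][2-4 FREE][5-16 ALLOC][17-21 FREE][22-37 ALLOC][38-51 FREE]
Op 7: d = realloc(d, 15) -> NULL (d unchanged); heap: [0-1 ALLOC][2-4 FREE][5-16 ALLOC][17-21 FREE][22-37 ALLOC][38-51 FREE]
Op 8: a = realloc(a, 4) -> a = 22; heap: [0-1 ALLOC][2-4 FREE][5-16 ALLOC][17-21 FREE][22-25 ALLOC][26-51 FREE]
malloc(44): first-fit scan over [0-1 ALLOC][2-4 FREE][5-16 ALLOC][17-21 FREE][22-25 ALLOC][26-51 FREE] -> NULL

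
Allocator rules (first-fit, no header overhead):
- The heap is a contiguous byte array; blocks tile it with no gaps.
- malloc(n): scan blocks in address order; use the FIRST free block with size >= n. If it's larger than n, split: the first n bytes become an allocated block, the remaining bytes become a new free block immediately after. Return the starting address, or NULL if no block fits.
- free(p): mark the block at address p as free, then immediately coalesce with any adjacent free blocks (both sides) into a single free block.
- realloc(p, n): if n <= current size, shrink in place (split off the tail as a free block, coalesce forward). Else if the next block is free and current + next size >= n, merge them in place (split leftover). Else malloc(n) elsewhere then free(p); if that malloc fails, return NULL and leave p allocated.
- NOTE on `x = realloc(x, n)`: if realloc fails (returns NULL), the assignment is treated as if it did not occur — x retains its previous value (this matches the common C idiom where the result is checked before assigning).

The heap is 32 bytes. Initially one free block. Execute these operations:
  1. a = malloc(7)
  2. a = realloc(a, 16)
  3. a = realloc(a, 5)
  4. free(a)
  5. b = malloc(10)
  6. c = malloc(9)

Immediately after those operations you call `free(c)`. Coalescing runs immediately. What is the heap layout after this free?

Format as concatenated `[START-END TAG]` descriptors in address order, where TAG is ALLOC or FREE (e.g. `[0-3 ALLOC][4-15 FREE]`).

Answer: [0-9 ALLOC][10-31 FREE]

Derivation:
Op 1: a = malloc(7) -> a = 0; heap: [0-6 ALLOC][7-31 FREE]
Op 2: a = realloc(a, 16) -> a = 0; heap: [0-15 ALLOC][16-31 FREE]
Op 3: a = realloc(a, 5) -> a = 0; heap: [0-4 ALLOC][5-31 FREE]
Op 4: free(a) -> (freed a); heap: [0-31 FREE]
Op 5: b = malloc(10) -> b = 0; heap: [0-9 ALLOC][10-31 FREE]
Op 6: c = malloc(9) -> c = 10; heap: [0-9 ALLOC][10-18 ALLOC][19-31 FREE]
free(c): c = 10 -> block [10-18 ALLOC]; mark free, coalesce with adjacent free neighbors -> [0-9 ALLOC][10-31 FREE]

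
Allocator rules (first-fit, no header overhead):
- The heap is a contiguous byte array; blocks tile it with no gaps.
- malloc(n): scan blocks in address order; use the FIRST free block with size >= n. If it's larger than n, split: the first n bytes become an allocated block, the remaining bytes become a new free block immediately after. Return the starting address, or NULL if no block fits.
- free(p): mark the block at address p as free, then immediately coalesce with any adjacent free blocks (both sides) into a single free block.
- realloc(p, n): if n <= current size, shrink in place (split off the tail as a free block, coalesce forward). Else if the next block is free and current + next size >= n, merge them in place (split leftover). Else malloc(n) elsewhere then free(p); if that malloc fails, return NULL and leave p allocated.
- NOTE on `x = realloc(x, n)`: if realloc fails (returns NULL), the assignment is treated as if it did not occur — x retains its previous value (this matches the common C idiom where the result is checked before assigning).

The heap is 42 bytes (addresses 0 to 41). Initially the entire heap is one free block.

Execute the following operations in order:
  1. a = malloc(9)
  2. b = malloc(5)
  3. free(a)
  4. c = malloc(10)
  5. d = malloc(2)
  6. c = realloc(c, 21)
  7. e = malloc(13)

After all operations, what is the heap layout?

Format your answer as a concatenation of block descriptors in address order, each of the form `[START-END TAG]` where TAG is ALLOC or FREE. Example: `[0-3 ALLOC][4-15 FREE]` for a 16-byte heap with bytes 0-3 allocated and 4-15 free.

Op 1: a = malloc(9) -> a = 0; heap: [0-8 ALLOC][9-41 FREE]
Op 2: b = malloc(5) -> b = 9; heap: [0-8 ALLOC][9-13 ALLOC][14-41 FREE]
Op 3: free(a) -> (freed a); heap: [0-8 FREE][9-13 ALLOC][14-41 FREE]
Op 4: c = malloc(10) -> c = 14; heap: [0-8 FREE][9-13 ALLOC][14-23 ALLOC][24-41 FREE]
Op 5: d = malloc(2) -> d = 0; heap: [0-1 ALLOC][2-8 FREE][9-13 ALLOC][14-23 ALLOC][24-41 FREE]
Op 6: c = realloc(c, 21) -> c = 14; heap: [0-1 ALLOC][2-8 FREE][9-13 ALLOC][14-34 ALLOC][35-41 FREE]
Op 7: e = malloc(13) -> e = NULL; heap: [0-1 ALLOC][2-8 FREE][9-13 ALLOC][14-34 ALLOC][35-41 FREE]

Answer: [0-1 ALLOC][2-8 FREE][9-13 ALLOC][14-34 ALLOC][35-41 FREE]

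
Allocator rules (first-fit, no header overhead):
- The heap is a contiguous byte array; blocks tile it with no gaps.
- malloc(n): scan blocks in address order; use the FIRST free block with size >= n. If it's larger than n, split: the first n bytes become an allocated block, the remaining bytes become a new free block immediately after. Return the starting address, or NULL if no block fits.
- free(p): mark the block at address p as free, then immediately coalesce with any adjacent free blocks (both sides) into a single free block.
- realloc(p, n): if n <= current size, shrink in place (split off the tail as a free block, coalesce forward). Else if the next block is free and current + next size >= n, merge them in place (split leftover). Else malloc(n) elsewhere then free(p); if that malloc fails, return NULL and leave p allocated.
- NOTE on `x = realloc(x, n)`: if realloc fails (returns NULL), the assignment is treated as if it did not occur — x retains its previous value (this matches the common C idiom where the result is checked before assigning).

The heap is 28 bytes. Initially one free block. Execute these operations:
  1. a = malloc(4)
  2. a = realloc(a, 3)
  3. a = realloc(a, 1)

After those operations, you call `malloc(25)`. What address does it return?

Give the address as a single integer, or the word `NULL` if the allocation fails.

Answer: 1

Derivation:
Op 1: a = malloc(4) -> a = 0; heap: [0-3 ALLOC][4-27 FREE]
Op 2: a = realloc(a, 3) -> a = 0; heap: [0-2 ALLOC][3-27 FREE]
Op 3: a = realloc(a, 1) -> a = 0; heap: [0-0 ALLOC][1-27 FREE]
malloc(25): first-fit scan over [0-0 ALLOC][1-27 FREE] -> 1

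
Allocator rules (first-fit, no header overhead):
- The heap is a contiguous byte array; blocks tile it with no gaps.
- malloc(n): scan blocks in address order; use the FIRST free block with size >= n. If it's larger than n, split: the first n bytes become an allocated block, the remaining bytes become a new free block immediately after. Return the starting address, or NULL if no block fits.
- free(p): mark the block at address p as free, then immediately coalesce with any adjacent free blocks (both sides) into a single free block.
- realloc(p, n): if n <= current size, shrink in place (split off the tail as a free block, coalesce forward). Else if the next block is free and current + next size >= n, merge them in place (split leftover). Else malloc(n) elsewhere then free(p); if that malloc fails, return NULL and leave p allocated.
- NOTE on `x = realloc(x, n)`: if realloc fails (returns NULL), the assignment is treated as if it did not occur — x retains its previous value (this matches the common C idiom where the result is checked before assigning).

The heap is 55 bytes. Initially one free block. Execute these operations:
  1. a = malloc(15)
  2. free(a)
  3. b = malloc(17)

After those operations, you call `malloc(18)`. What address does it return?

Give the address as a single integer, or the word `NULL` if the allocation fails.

Op 1: a = malloc(15) -> a = 0; heap: [0-14 ALLOC][15-54 FREE]
Op 2: free(a) -> (freed a); heap: [0-54 FREE]
Op 3: b = malloc(17) -> b = 0; heap: [0-16 ALLOC][17-54 FREE]
malloc(18): first-fit scan over [0-16 ALLOC][17-54 FREE] -> 17

Answer: 17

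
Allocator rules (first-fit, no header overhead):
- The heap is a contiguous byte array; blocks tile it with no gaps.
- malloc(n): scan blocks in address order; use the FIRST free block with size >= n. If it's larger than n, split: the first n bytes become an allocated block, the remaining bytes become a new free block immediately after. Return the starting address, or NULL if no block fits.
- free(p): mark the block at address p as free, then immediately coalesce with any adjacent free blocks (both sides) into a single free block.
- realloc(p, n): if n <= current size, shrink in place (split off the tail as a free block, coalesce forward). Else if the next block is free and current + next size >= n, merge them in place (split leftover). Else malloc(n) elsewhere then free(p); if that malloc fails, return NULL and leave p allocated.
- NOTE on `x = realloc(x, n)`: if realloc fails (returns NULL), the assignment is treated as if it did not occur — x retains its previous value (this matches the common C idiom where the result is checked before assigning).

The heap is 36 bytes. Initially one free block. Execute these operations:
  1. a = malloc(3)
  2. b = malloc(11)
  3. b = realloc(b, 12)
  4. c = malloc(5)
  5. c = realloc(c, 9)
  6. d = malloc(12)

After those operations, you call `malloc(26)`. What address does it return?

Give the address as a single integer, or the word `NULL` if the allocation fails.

Answer: NULL

Derivation:
Op 1: a = malloc(3) -> a = 0; heap: [0-2 ALLOC][3-35 FREE]
Op 2: b = malloc(11) -> b = 3; heap: [0-2 ALLOC][3-13 ALLOC][14-35 FREE]
Op 3: b = realloc(b, 12) -> b = 3; heap: [0-2 ALLOC][3-14 ALLOC][15-35 FREE]
Op 4: c = malloc(5) -> c = 15; heap: [0-2 ALLOC][3-14 ALLOC][15-19 ALLOC][20-35 FREE]
Op 5: c = realloc(c, 9) -> c = 15; heap: [0-2 ALLOC][3-14 ALLOC][15-23 ALLOC][24-35 FREE]
Op 6: d = malloc(12) -> d = 24; heap: [0-2 ALLOC][3-14 ALLOC][15-23 ALLOC][24-35 ALLOC]
malloc(26): first-fit scan over [0-2 ALLOC][3-14 ALLOC][15-23 ALLOC][24-35 ALLOC] -> NULL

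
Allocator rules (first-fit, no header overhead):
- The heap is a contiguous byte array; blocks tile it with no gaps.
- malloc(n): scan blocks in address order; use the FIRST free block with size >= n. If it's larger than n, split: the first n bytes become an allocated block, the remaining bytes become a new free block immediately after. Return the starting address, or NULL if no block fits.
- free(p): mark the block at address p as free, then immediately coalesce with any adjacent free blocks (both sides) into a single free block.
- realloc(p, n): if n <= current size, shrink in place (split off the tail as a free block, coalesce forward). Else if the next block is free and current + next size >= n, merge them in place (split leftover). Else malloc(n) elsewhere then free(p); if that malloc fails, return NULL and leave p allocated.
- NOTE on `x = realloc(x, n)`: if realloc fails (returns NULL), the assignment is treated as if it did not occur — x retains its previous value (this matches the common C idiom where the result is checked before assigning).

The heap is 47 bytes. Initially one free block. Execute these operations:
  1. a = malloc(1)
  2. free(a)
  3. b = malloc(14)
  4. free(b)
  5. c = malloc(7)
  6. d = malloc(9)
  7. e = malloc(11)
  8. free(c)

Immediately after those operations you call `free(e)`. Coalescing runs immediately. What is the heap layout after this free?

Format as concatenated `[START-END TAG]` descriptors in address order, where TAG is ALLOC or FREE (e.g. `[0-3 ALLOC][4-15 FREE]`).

Op 1: a = malloc(1) -> a = 0; heap: [0-0 ALLOC][1-46 FREE]
Op 2: free(a) -> (freed a); heap: [0-46 FREE]
Op 3: b = malloc(14) -> b = 0; heap: [0-13 ALLOC][14-46 FREE]
Op 4: free(b) -> (freed b); heap: [0-46 FREE]
Op 5: c = malloc(7) -> c = 0; heap: [0-6 ALLOC][7-46 FREE]
Op 6: d = malloc(9) -> d = 7; heap: [0-6 ALLOC][7-15 ALLOC][16-46 FREE]
Op 7: e = malloc(11) -> e = 16; heap: [0-6 ALLOC][7-15 ALLOC][16-26 ALLOC][27-46 FREE]
Op 8: free(c) -> (freed c); heap: [0-6 FREE][7-15 ALLOC][16-26 ALLOC][27-46 FREE]
free(e): e = 16 -> block [16-26 ALLOC]; mark free, coalesce with adjacent free neighbors -> [0-6 FREE][7-15 ALLOC][16-46 FREE]

Answer: [0-6 FREE][7-15 ALLOC][16-46 FREE]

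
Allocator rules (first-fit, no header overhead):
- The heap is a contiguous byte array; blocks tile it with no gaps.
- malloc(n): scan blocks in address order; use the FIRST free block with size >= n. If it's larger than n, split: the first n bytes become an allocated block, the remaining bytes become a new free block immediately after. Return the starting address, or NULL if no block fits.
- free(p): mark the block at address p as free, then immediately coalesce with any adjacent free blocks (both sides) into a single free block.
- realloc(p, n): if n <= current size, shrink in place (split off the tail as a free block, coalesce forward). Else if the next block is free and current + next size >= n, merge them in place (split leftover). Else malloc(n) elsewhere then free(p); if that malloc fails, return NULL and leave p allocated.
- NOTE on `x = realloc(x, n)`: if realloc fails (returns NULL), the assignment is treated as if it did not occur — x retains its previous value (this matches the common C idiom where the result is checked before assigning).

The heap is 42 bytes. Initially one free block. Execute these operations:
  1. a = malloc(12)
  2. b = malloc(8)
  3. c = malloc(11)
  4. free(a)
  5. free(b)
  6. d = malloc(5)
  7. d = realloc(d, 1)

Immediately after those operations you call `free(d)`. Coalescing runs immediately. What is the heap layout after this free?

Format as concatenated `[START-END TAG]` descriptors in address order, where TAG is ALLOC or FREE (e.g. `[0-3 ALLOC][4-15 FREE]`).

Op 1: a = malloc(12) -> a = 0; heap: [0-11 ALLOC][12-41 FREE]
Op 2: b = malloc(8) -> b = 12; heap: [0-11 ALLOC][12-19 ALLOC][20-41 FREE]
Op 3: c = malloc(11) -> c = 20; heap: [0-11 ALLOC][12-19 ALLOC][20-30 ALLOC][31-41 FREE]
Op 4: free(a) -> (freed a); heap: [0-11 FREE][12-19 ALLOC][20-30 ALLOC][31-41 FREE]
Op 5: free(b) -> (freed b); heap: [0-19 FREE][20-30 ALLOC][31-41 FREE]
Op 6: d = malloc(5) -> d = 0; heap: [0-4 ALLOC][5-19 FREE][20-30 ALLOC][31-41 FREE]
Op 7: d = realloc(d, 1) -> d = 0; heap: [0-0 ALLOC][1-19 FREE][20-30 ALLOC][31-41 FREE]
free(d): d = 0 -> block [0-0 ALLOC]; mark free, coalesce with adjacent free neighbors -> [0-19 FREE][20-30 ALLOC][31-41 FREE]

Answer: [0-19 FREE][20-30 ALLOC][31-41 FREE]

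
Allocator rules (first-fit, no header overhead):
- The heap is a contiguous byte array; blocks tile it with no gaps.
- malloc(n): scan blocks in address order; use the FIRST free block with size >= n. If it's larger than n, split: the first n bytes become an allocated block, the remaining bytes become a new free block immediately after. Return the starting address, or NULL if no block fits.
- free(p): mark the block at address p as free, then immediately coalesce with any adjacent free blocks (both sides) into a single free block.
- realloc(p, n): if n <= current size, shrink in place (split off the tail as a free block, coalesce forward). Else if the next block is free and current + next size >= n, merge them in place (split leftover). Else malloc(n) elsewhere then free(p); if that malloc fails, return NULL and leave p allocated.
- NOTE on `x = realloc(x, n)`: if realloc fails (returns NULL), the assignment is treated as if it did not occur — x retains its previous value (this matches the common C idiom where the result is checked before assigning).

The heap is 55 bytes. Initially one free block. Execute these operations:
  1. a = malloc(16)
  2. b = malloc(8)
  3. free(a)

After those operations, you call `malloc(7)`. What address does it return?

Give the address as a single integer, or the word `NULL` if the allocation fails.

Answer: 0

Derivation:
Op 1: a = malloc(16) -> a = 0; heap: [0-15 ALLOC][16-54 FREE]
Op 2: b = malloc(8) -> b = 16; heap: [0-15 ALLOC][16-23 ALLOC][24-54 FREE]
Op 3: free(a) -> (freed a); heap: [0-15 FREE][16-23 ALLOC][24-54 FREE]
malloc(7): first-fit scan over [0-15 FREE][16-23 ALLOC][24-54 FREE] -> 0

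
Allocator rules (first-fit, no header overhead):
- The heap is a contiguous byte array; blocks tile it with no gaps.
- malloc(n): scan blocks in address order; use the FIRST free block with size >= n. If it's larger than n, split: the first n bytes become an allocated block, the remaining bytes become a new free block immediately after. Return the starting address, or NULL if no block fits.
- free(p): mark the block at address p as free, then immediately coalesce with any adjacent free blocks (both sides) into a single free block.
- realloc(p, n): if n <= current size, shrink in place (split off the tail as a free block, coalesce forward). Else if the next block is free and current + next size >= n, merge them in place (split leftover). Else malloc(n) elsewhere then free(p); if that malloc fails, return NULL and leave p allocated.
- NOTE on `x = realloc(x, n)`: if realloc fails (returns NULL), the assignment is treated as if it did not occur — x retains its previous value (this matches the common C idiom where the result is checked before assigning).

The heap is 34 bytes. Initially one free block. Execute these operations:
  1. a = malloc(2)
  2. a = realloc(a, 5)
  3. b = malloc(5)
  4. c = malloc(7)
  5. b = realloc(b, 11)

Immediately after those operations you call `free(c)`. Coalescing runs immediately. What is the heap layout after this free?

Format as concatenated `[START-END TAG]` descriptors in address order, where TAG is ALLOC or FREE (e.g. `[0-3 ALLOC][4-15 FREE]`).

Answer: [0-4 ALLOC][5-16 FREE][17-27 ALLOC][28-33 FREE]

Derivation:
Op 1: a = malloc(2) -> a = 0; heap: [0-1 ALLOC][2-33 FREE]
Op 2: a = realloc(a, 5) -> a = 0; heap: [0-4 ALLOC][5-33 FREE]
Op 3: b = malloc(5) -> b = 5; heap: [0-4 ALLOC][5-9 ALLOC][10-33 FREE]
Op 4: c = malloc(7) -> c = 10; heap: [0-4 ALLOC][5-9 ALLOC][10-16 ALLOC][17-33 FREE]
Op 5: b = realloc(b, 11) -> b = 17; heap: [0-4 ALLOC][5-9 FREE][10-16 ALLOC][17-27 ALLOC][28-33 FREE]
free(c): c = 10 -> block [10-16 ALLOC]; mark free, coalesce with adjacent free neighbors -> [0-4 ALLOC][5-16 FREE][17-27 ALLOC][28-33 FREE]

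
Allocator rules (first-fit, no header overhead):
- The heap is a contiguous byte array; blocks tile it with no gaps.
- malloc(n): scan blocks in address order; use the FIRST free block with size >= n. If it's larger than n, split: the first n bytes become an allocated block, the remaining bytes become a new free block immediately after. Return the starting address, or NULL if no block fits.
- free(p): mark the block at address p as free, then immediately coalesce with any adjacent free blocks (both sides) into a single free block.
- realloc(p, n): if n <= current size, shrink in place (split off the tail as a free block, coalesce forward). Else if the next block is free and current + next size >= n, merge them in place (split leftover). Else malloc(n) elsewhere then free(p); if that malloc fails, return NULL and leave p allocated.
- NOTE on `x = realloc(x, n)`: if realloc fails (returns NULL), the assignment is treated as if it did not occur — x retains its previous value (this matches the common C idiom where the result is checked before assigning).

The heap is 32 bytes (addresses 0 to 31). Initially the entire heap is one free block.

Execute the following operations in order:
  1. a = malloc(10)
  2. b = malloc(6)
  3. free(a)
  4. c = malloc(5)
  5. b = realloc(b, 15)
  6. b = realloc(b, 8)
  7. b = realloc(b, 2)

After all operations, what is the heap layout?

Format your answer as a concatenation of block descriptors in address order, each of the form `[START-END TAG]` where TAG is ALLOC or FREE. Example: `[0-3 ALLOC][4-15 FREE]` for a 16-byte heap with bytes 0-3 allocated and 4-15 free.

Answer: [0-4 ALLOC][5-9 FREE][10-11 ALLOC][12-31 FREE]

Derivation:
Op 1: a = malloc(10) -> a = 0; heap: [0-9 ALLOC][10-31 FREE]
Op 2: b = malloc(6) -> b = 10; heap: [0-9 ALLOC][10-15 ALLOC][16-31 FREE]
Op 3: free(a) -> (freed a); heap: [0-9 FREE][10-15 ALLOC][16-31 FREE]
Op 4: c = malloc(5) -> c = 0; heap: [0-4 ALLOC][5-9 FREE][10-15 ALLOC][16-31 FREE]
Op 5: b = realloc(b, 15) -> b = 10; heap: [0-4 ALLOC][5-9 FREE][10-24 ALLOC][25-31 FREE]
Op 6: b = realloc(b, 8) -> b = 10; heap: [0-4 ALLOC][5-9 FREE][10-17 ALLOC][18-31 FREE]
Op 7: b = realloc(b, 2) -> b = 10; heap: [0-4 ALLOC][5-9 FREE][10-11 ALLOC][12-31 FREE]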